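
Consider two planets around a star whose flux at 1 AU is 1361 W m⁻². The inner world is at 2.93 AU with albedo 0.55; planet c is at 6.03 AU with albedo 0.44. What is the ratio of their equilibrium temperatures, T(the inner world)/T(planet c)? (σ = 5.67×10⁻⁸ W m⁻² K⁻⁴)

T₁/T₂ ≈ 1.358

T_eq = [S₀(1−A)/(4σd²)]^(1/4), so T ∝ (1−A)^(1/4) / √d.
T₁ = [1361×0.45/(4×5.67×10⁻⁸×2.93²)]^(1/4) = 133.18 K.
T₂ = [1361×0.56/(4×5.67×10⁻⁸×6.03²)]^(1/4) = 98.05 K.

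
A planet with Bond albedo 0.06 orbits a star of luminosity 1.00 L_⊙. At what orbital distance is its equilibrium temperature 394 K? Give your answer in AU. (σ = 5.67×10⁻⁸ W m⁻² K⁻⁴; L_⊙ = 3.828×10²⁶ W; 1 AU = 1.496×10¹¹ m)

L = 1.00 × 3.828×10²⁶ = 3.83×10²⁶ W.
From T_eq⁴ = L(1−A)/(16πσd²): d = √[L(1−A)/(16πσT_eq⁴)].
d = √[3.83×10²⁶ × 0.94 / (16π × 5.67×10⁻⁸ × (394)⁴)] = 7.24×10¹⁰ m = 0.484 AU.

d ≈ 0.484 AU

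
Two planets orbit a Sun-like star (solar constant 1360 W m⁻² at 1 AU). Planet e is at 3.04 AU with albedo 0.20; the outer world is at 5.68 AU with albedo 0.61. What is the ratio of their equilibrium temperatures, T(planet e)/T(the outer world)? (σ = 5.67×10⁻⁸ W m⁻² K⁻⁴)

T₁/T₂ ≈ 1.636

T_eq = [S₀(1−A)/(4σd²)]^(1/4), so T ∝ (1−A)^(1/4) / √d.
T₁ = [1360×0.80/(4×5.67×10⁻⁸×3.04²)]^(1/4) = 150.94 K.
T₂ = [1360×0.39/(4×5.67×10⁻⁸×5.68²)]^(1/4) = 92.27 K.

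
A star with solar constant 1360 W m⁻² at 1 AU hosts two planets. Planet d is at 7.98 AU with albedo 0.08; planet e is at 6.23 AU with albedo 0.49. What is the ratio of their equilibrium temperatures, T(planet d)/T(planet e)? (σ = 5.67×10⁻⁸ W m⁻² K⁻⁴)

T_eq = [S₀(1−A)/(4σd²)]^(1/4), so T ∝ (1−A)^(1/4) / √d.
T₁ = [1360×0.92/(4×5.67×10⁻⁸×7.98²)]^(1/4) = 96.48 K.
T₂ = [1360×0.51/(4×5.67×10⁻⁸×6.23²)]^(1/4) = 94.22 K.

T₁/T₂ ≈ 1.024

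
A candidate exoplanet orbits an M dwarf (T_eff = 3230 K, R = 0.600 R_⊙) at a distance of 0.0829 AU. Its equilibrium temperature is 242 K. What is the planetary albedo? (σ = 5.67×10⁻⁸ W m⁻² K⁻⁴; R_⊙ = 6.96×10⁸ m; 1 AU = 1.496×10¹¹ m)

R_⋆ = 0.600 × 6.96×10⁸ = 4.18×10⁸ m.
d = 0.0829 AU = 1.24×10¹⁰ m.
L = 4πR_⋆²σT_⋆⁴ = 4π(4.18×10⁸)² × 5.67×10⁻⁸ × (3230)⁴ = 1.35×10²⁵ W.
S = L/(4πd²) = 7000 W m⁻².
From T_eq⁴ = S(1−A)/(4σ): 1−A = 4σT_eq⁴/S.
1−A = 4 × 5.67×10⁻⁸ × (242)⁴ / 7000 = 0.111.

A ≈ 0.89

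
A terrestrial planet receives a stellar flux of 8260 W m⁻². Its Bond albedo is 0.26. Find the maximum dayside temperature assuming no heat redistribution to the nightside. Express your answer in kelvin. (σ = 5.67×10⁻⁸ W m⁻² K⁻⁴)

With no redistribution each surface element balances locally: S(1−A) = σT⁴.
T = [8260 × 0.74 / 5.67×10⁻⁸]^(1/4) = (1.08×10¹¹)^(1/4) = 573 K.

T_ss ≈ 573 K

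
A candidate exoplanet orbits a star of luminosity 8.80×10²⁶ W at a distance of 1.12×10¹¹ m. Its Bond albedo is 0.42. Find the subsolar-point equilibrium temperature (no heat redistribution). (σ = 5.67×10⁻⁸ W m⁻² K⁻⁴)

T_ss ≈ 489 K

Flux: S = L/(4πd²) = 8.80×10²⁶/(4π×(1.12×10¹¹)²) = 5580 W m⁻².
At the subsolar point the surface absorbs S(1−A) and emits σT⁴ per unit area — no factor of 4, since only the local patch is in balance.
T = [5580 × 0.58 / 5.67×10⁻⁸]^(1/4) = (5.71×10¹⁰)^(1/4) = 489 K.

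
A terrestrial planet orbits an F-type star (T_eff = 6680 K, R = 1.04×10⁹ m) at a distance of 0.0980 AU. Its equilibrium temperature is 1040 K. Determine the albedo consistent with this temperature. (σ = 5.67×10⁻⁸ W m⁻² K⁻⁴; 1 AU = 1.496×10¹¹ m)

d = 0.0980 AU = 1.47×10¹⁰ m.
L = 4πR_⋆²σT_⋆⁴ = 4π(1.04×10⁹)² × 5.67×10⁻⁸ × (6680)⁴ = 1.53×10²⁷ W.
S = L/(4πd²) = 5.68×10⁵ W m⁻².
From T_eq⁴ = S(1−A)/(4σ): 1−A = 4σT_eq⁴/S.
1−A = 4 × 5.67×10⁻⁸ × (1040)⁴ / 5.68×10⁵ = 0.467.

A ≈ 0.53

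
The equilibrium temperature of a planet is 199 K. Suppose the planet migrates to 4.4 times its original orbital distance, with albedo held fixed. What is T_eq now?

T_eq ∝ L^(1/4) · d^(−1/2).
T′ = 199 / 4.4^(1/2) = 94.9 K.

T_eq ≈ 94.9 K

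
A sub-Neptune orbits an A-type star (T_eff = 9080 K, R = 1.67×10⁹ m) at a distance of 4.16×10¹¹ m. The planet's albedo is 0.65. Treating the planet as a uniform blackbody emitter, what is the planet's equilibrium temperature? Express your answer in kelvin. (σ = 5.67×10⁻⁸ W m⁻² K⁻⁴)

T_eq ≈ 313 K

L = 4πR_⋆²σT_⋆⁴ = 4π(1.67×10⁹)² × 5.67×10⁻⁸ × (9080)⁴ = 1.35×10²⁸ W.
S = L/(4πd²) = 6210 W m⁻².
Energy balance: absorbed = emitted ⇒ πR²·S(1−A) = 4πR²·σT_eq⁴, so T_eq⁴ = S(1−A)/(4σ).
T_eq = [6210 × 0.35 / (4 × 5.67×10⁻⁸)]^(1/4) = (9.59×10⁹)^(1/4) = 313 K.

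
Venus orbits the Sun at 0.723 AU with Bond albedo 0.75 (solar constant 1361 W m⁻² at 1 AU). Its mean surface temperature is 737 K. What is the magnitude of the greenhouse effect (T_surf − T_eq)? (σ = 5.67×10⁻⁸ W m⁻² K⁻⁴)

ΔT ≈ 505.5 K

S = 1361/0.723² = 2604 W m⁻².
T_eq = [S(1−A)/(4σ)]^(1/4) = [2604×0.25/(4×5.67×10⁻⁸)]^(1/4) = 231.5 K.
ΔT = T_surf − T_eq = 737 − 231.5.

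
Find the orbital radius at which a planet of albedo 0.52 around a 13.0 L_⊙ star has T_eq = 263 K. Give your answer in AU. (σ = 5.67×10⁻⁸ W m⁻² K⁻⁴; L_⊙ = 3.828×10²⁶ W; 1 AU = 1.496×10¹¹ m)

d ≈ 2.80 AU

L = 13.0 × 3.828×10²⁶ = 4.98×10²⁷ W.
From T_eq⁴ = L(1−A)/(16πσd²): d = √[L(1−A)/(16πσT_eq⁴)].
d = √[4.98×10²⁷ × 0.48 / (16π × 5.67×10⁻⁸ × (263)⁴)] = 4.19×10¹¹ m = 2.80 AU.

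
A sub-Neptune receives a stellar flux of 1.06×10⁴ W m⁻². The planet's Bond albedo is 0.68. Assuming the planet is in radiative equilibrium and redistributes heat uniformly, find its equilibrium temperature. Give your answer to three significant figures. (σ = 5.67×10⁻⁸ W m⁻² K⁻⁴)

T_eq ≈ 350 K

Energy balance: absorbed = emitted ⇒ πR²·S(1−A) = 4πR²·σT_eq⁴, so T_eq⁴ = S(1−A)/(4σ).
T_eq = [1.06×10⁴ × 0.32 / (4 × 5.67×10⁻⁸)]^(1/4) = (1.50×10¹⁰)^(1/4) = 350 K.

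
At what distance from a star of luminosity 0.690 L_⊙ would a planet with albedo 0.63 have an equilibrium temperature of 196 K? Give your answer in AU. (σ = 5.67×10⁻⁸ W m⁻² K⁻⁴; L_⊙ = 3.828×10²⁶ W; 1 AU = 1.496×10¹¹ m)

d ≈ 1.02 AU

L = 0.690 × 3.828×10²⁶ = 2.64×10²⁶ W.
From T_eq⁴ = L(1−A)/(16πσd²): d = √[L(1−A)/(16πσT_eq⁴)].
d = √[2.64×10²⁶ × 0.37 / (16π × 5.67×10⁻⁸ × (196)⁴)] = 1.52×10¹¹ m = 1.02 AU.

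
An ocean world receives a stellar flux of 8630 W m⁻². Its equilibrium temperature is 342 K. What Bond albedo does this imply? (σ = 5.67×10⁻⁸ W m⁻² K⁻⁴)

A ≈ 0.64

From T_eq⁴ = S(1−A)/(4σ): 1−A = 4σT_eq⁴/S.
1−A = 4 × 5.67×10⁻⁸ × (342)⁴ / 8630 = 0.360.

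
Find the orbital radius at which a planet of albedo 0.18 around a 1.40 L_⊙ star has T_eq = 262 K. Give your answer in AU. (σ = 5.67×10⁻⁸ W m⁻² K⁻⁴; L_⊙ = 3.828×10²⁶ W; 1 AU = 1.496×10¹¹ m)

d ≈ 1.21 AU

L = 1.40 × 3.828×10²⁶ = 5.36×10²⁶ W.
From T_eq⁴ = L(1−A)/(16πσd²): d = √[L(1−A)/(16πσT_eq⁴)].
d = √[5.36×10²⁶ × 0.82 / (16π × 5.67×10⁻⁸ × (262)⁴)] = 1.81×10¹¹ m = 1.21 AU.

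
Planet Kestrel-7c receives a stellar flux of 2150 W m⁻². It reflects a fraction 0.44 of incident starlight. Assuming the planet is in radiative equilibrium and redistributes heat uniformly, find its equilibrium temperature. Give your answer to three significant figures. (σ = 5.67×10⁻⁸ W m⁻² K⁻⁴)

T_eq ≈ 270 K

Energy balance: absorbed = emitted ⇒ πR²·S(1−A) = 4πR²·σT_eq⁴, so T_eq⁴ = S(1−A)/(4σ).
T_eq = [2150 × 0.56 / (4 × 5.67×10⁻⁸)]^(1/4) = (5.31×10⁹)^(1/4) = 270 K.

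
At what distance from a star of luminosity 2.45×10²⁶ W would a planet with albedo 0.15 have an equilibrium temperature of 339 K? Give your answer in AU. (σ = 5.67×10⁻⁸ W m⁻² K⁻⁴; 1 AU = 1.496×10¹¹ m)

d ≈ 0.497 AU

From T_eq⁴ = L(1−A)/(16πσd²): d = √[L(1−A)/(16πσT_eq⁴)].
d = √[2.45×10²⁶ × 0.85 / (16π × 5.67×10⁻⁸ × (339)⁴)] = 7.44×10¹⁰ m = 0.497 AU.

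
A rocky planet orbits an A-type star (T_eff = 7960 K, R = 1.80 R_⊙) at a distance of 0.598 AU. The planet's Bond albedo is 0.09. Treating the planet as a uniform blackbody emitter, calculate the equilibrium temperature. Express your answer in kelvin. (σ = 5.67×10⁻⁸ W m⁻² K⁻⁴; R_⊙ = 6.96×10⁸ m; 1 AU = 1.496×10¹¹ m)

R_⋆ = 1.80 × 6.96×10⁸ = 1.25×10⁹ m.
d = 0.598 AU = 8.95×10¹⁰ m.
L = 4πR_⋆²σT_⋆⁴ = 4π(1.25×10⁹)² × 5.67×10⁻⁸ × (7960)⁴ = 4.49×10²⁷ W.
S = L/(4πd²) = 4.46×10⁴ W m⁻².
Energy balance: absorbed = emitted ⇒ πR²·S(1−A) = 4πR²·σT_eq⁴, so T_eq⁴ = S(1−A)/(4σ).
T_eq = [4.46×10⁴ × 0.91 / (4 × 5.67×10⁻⁸)]^(1/4) = (1.79×10¹¹)^(1/4) = 651 K.

T_eq ≈ 651 K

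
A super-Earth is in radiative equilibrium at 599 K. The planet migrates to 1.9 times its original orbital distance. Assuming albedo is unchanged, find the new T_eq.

T_eq ∝ L^(1/4) · d^(−1/2).
T′ = 599 / 1.9^(1/2) = 435 K.

T_eq ≈ 435 K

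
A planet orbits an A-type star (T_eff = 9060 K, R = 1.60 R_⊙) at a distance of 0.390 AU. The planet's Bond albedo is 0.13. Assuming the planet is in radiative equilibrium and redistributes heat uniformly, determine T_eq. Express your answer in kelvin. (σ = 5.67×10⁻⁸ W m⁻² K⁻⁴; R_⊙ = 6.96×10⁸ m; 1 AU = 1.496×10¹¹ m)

R_⋆ = 1.60 × 6.96×10⁸ = 1.11×10⁹ m.
d = 0.390 AU = 5.83×10¹⁰ m.
L = 4πR_⋆²σT_⋆⁴ = 4π(1.11×10⁹)² × 5.67×10⁻⁸ × (9060)⁴ = 5.95×10²⁷ W.
S = L/(4πd²) = 1.39×10⁵ W m⁻².
Energy balance: absorbed = emitted ⇒ πR²·S(1−A) = 4πR²·σT_eq⁴, so T_eq⁴ = S(1−A)/(4σ).
T_eq = [1.39×10⁵ × 0.87 / (4 × 5.67×10⁻⁸)]^(1/4) = (5.34×10¹¹)^(1/4) = 855 K.

T_eq ≈ 855 K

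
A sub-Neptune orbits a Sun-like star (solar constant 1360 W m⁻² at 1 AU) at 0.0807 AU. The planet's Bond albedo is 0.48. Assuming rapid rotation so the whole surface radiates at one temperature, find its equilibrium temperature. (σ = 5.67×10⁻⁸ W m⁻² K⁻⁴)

Flux at 0.0807 AU: S = 1360/0.0807² = 2.09×10⁵ W m⁻².
Energy balance: absorbed = emitted ⇒ πR²·S(1−A) = 4πR²·σT_eq⁴, so T_eq⁴ = S(1−A)/(4σ).
T_eq = [2.09×10⁵ × 0.52 / (4 × 5.67×10⁻⁸)]^(1/4) = (4.79×10¹¹)^(1/4) = 832 K.

T_eq ≈ 832 K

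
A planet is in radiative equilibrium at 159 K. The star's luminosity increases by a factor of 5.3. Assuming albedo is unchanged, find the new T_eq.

T_eq ≈ 241 K

T_eq ∝ L^(1/4) · d^(−1/2).
T′ = 159 × 5.3^(1/4) = 241 K.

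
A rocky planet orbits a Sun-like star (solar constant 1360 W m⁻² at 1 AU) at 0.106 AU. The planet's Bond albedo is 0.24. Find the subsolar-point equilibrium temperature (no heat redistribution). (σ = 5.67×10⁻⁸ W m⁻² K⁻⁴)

Flux at 0.106 AU: S = 1360/0.106² = 1.21×10⁵ W m⁻².
At the subsolar point the surface absorbs S(1−A) and emits σT⁴ per unit area — no factor of 4, since only the local patch is in balance.
T = [1.21×10⁵ × 0.76 / 5.67×10⁻⁸]^(1/4) = (1.62×10¹²)^(1/4) = 1130 K.

T_ss ≈ 1130 K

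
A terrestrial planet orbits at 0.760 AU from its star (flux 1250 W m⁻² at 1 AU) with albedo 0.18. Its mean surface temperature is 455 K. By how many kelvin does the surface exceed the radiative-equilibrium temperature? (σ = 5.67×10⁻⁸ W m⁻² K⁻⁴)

S = 1250/0.760² = 2164 W m⁻².
T_eq = [S(1−A)/(4σ)]^(1/4) = [2164×0.82/(4×5.67×10⁻⁸)]^(1/4) = 297.4 K.
ΔT = T_surf − T_eq = 455 − 297.4.

ΔT ≈ 157.6 K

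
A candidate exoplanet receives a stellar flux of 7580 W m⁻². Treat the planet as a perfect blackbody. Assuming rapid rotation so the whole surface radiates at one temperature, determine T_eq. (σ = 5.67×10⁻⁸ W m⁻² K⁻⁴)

T_eq ≈ 428 K

Energy balance: absorbed = emitted ⇒ πR²·S(1−A) = 4πR²·σT_eq⁴, so T_eq⁴ = S(1−A)/(4σ).
T_eq = [7580 × 1.00 / (4 × 5.67×10⁻⁸)]^(1/4) = (3.34×10¹⁰)^(1/4) = 428 K.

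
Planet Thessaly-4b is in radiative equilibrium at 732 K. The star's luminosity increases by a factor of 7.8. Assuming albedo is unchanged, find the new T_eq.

T_eq ≈ 1220 K

T_eq ∝ L^(1/4) · d^(−1/2).
T′ = 732 × 7.8^(1/4) = 1220 K.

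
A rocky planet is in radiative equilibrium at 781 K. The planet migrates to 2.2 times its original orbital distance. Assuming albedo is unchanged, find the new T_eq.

T_eq ∝ L^(1/4) · d^(−1/2).
T′ = 781 / 2.2^(1/2) = 527 K.

T_eq ≈ 527 K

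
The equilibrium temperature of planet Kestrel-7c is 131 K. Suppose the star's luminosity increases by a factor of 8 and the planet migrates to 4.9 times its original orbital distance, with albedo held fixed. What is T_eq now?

T_eq ≈ 99.5 K

T_eq ∝ L^(1/4) · d^(−1/2).
T′ = 131 × 8^(1/4) / 4.9^(1/2) = 99.5 K.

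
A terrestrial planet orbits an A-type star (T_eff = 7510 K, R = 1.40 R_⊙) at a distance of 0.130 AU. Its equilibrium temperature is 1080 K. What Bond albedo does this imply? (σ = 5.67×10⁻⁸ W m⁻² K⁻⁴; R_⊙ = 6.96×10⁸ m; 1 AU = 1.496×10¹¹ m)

A ≈ 0.32

R_⋆ = 1.40 × 6.96×10⁸ = 9.74×10⁸ m.
d = 0.130 AU = 1.94×10¹⁰ m.
L = 4πR_⋆²σT_⋆⁴ = 4π(9.74×10⁸)² × 5.67×10⁻⁸ × (7510)⁴ = 2.15×10²⁷ W.
S = L/(4πd²) = 4.53×10⁵ W m⁻².
From T_eq⁴ = S(1−A)/(4σ): 1−A = 4σT_eq⁴/S.
1−A = 4 × 5.67×10⁻⁸ × (1080)⁴ / 4.53×10⁵ = 0.682.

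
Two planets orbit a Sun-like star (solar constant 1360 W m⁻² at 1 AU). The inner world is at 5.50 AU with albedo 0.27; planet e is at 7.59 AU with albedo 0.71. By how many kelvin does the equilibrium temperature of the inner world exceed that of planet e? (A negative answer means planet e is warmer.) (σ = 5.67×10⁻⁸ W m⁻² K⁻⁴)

ΔT ≈ 35.6 K

T_eq = [S₀(1−A)/(4σd²)]^(1/4), so T ∝ (1−A)^(1/4) / √d.
T₁ = [1360×0.73/(4×5.67×10⁻⁸×5.50²)]^(1/4) = 109.68 K.
T₂ = [1360×0.29/(4×5.67×10⁻⁸×7.59²)]^(1/4) = 74.12 K.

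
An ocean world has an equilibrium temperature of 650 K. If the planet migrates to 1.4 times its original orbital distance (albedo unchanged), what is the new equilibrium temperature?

T_eq ∝ L^(1/4) · d^(−1/2).
T′ = 650 / 1.4^(1/2) = 549 K.

T_eq ≈ 549 K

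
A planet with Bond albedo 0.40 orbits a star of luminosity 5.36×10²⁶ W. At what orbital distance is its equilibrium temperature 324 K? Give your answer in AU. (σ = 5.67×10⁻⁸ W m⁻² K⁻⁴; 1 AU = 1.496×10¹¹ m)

From T_eq⁴ = L(1−A)/(16πσd²): d = √[L(1−A)/(16πσT_eq⁴)].
d = √[5.36×10²⁶ × 0.60 / (16π × 5.67×10⁻⁸ × (324)⁴)] = 1.01×10¹¹ m = 0.676 AU.

d ≈ 0.676 AU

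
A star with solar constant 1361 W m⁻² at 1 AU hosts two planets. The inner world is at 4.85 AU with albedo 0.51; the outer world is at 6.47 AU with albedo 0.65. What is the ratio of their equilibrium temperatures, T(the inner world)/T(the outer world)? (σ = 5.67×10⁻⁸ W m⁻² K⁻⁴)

T_eq = [S₀(1−A)/(4σd²)]^(1/4), so T ∝ (1−A)^(1/4) / √d.
T₁ = [1361×0.49/(4×5.67×10⁻⁸×4.85²)]^(1/4) = 105.74 K.
T₂ = [1361×0.35/(4×5.67×10⁻⁸×6.47²)]^(1/4) = 84.16 K.

T₁/T₂ ≈ 1.256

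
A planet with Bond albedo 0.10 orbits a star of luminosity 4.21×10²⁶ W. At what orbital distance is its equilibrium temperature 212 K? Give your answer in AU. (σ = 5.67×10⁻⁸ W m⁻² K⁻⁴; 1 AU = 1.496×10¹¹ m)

d ≈ 1.71 AU

From T_eq⁴ = L(1−A)/(16πσd²): d = √[L(1−A)/(16πσT_eq⁴)].
d = √[4.21×10²⁶ × 0.90 / (16π × 5.67×10⁻⁸ × (212)⁴)] = 2.57×10¹¹ m = 1.71 AU.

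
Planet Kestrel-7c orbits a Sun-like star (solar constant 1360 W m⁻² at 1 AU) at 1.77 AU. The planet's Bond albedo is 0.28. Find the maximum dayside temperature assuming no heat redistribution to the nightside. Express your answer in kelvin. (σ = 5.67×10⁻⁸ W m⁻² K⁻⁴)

Flux at 1.77 AU: S = 1360/1.77² = 434 W m⁻².
With no redistribution each surface element balances locally: S(1−A) = σT⁴.
T = [434 × 0.72 / 5.67×10⁻⁸]^(1/4) = (5.51×10⁹)^(1/4) = 272 K.

T_ss ≈ 272 K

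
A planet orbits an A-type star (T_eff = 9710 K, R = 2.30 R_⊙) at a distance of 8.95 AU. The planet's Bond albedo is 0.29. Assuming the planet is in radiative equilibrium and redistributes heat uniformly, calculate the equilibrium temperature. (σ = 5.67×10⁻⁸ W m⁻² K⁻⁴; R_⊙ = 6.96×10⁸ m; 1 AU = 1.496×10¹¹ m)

T_eq ≈ 218 K

R_⋆ = 2.30 × 6.96×10⁸ = 1.60×10⁹ m.
d = 8.95 AU = 1.34×10¹² m.
L = 4πR_⋆²σT_⋆⁴ = 4π(1.60×10⁹)² × 5.67×10⁻⁸ × (9710)⁴ = 1.62×10²⁸ W.
S = L/(4πd²) = 720 W m⁻².
Energy balance: absorbed = emitted ⇒ πR²·S(1−A) = 4πR²·σT_eq⁴, so T_eq⁴ = S(1−A)/(4σ).
T_eq = [720 × 0.71 / (4 × 5.67×10⁻⁸)]^(1/4) = (2.26×10⁹)^(1/4) = 218 K.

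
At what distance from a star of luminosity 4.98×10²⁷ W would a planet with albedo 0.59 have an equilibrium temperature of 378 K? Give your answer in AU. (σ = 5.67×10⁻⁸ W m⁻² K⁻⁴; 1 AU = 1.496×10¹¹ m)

d ≈ 1.25 AU

From T_eq⁴ = L(1−A)/(16πσd²): d = √[L(1−A)/(16πσT_eq⁴)].
d = √[4.98×10²⁷ × 0.41 / (16π × 5.67×10⁻⁸ × (378)⁴)] = 1.87×10¹¹ m = 1.25 AU.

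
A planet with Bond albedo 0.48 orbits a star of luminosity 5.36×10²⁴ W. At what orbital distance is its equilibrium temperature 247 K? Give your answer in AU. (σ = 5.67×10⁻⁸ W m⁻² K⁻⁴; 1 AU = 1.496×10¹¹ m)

From T_eq⁴ = L(1−A)/(16πσd²): d = √[L(1−A)/(16πσT_eq⁴)].
d = √[5.36×10²⁴ × 0.52 / (16π × 5.67×10⁻⁸ × (247)⁴)] = 1.62×10¹⁰ m = 0.108 AU.

d ≈ 0.108 AU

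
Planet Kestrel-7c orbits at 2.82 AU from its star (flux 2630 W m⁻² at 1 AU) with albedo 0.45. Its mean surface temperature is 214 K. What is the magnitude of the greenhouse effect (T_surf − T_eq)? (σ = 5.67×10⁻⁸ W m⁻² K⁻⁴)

ΔT ≈ 45.7 K

S = 2630/2.82² = 330.7 W m⁻².
T_eq = [S(1−A)/(4σ)]^(1/4) = [330.7×0.55/(4×5.67×10⁻⁸)]^(1/4) = 168.3 K.
ΔT = T_surf − T_eq = 214 − 168.3.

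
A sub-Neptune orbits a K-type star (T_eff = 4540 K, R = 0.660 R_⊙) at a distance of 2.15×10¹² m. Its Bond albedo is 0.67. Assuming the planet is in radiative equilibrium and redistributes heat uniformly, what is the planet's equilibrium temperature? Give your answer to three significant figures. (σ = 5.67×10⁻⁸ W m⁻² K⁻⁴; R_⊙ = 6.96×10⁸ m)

T_eq ≈ 35.6 K

R_⋆ = 0.660 × 6.96×10⁸ = 4.59×10⁸ m.
L = 4πR_⋆²σT_⋆⁴ = 4π(4.59×10⁸)² × 5.67×10⁻⁸ × (4540)⁴ = 6.39×10²⁵ W.
S = L/(4πd²) = 1.10 W m⁻².
Energy balance: absorbed = emitted ⇒ πR²·S(1−A) = 4πR²·σT_eq⁴, so T_eq⁴ = S(1−A)/(4σ).
T_eq = [1.10 × 0.33 / (4 × 5.67×10⁻⁸)]^(1/4) = (1.60×10⁶)^(1/4) = 35.6 K.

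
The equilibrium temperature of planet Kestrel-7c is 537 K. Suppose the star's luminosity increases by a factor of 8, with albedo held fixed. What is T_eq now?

T_eq ∝ L^(1/4) · d^(−1/2).
T′ = 537 × 8^(1/4) = 903 K.

T_eq ≈ 903 K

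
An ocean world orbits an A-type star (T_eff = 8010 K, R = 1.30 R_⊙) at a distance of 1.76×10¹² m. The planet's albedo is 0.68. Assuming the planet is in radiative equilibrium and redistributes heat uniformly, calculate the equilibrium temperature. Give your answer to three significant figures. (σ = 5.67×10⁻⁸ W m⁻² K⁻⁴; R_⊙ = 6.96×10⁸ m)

T_eq ≈ 96.6 K

R_⋆ = 1.30 × 6.96×10⁸ = 9.05×10⁸ m.
L = 4πR_⋆²σT_⋆⁴ = 4π(9.05×10⁸)² × 5.67×10⁻⁸ × (8010)⁴ = 2.40×10²⁷ W.
S = L/(4πd²) = 61.7 W m⁻².
Energy balance: absorbed = emitted ⇒ πR²·S(1−A) = 4πR²·σT_eq⁴, so T_eq⁴ = S(1−A)/(4σ).
T_eq = [61.7 × 0.32 / (4 × 5.67×10⁻⁸)]^(1/4) = (8.70×10⁷)^(1/4) = 96.6 K.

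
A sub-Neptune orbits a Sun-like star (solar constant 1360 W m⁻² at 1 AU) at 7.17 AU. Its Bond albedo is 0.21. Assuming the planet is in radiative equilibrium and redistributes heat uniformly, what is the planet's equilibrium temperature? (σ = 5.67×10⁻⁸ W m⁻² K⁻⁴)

T_eq ≈ 98.0 K

Flux at 7.17 AU: S = 1360/7.17² = 26.5 W m⁻².
Energy balance: absorbed = emitted ⇒ πR²·S(1−A) = 4πR²·σT_eq⁴, so T_eq⁴ = S(1−A)/(4σ).
T_eq = [26.5 × 0.79 / (4 × 5.67×10⁻⁸)]^(1/4) = (9.21×10⁷)^(1/4) = 98.0 K.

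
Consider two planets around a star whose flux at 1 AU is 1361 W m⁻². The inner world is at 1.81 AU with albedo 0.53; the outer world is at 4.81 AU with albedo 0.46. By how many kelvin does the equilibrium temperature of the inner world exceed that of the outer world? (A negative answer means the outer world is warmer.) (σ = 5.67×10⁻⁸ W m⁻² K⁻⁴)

ΔT ≈ 62.5 K

T_eq = [S₀(1−A)/(4σd²)]^(1/4), so T ∝ (1−A)^(1/4) / √d.
T₁ = [1361×0.47/(4×5.67×10⁻⁸×1.81²)]^(1/4) = 171.29 K.
T₂ = [1361×0.54/(4×5.67×10⁻⁸×4.81²)]^(1/4) = 108.79 K.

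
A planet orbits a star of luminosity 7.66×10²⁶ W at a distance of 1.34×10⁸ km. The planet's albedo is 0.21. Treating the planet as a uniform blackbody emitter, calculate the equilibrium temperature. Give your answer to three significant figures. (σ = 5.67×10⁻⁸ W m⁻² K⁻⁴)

T_eq ≈ 330 K

d = 1.34×10⁸ km = 1.34×10¹¹ m.
Flux: S = L/(4πd²) = 7.66×10²⁶/(4π×(1.34×10¹¹)²) = 3390 W m⁻².
Energy balance: absorbed = emitted ⇒ πR²·S(1−A) = 4πR²·σT_eq⁴, so T_eq⁴ = S(1−A)/(4σ).
T_eq = [3390 × 0.79 / (4 × 5.67×10⁻⁸)]^(1/4) = (1.18×10¹⁰)^(1/4) = 330 K.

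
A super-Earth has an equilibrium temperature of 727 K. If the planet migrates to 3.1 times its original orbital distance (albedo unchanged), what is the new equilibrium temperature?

T_eq ∝ L^(1/4) · d^(−1/2).
T′ = 727 / 3.1^(1/2) = 413 K.

T_eq ≈ 413 K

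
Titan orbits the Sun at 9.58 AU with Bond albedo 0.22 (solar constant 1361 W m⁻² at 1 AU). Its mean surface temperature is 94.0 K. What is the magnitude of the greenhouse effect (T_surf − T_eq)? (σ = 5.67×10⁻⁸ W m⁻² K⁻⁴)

S = 1361/9.58² = 14.83 W m⁻².
T_eq = [S(1−A)/(4σ)]^(1/4) = [14.83×0.78/(4×5.67×10⁻⁸)]^(1/4) = 84.5 K.
ΔT = T_surf − T_eq = 94 − 84.5.

ΔT ≈ 9.5 K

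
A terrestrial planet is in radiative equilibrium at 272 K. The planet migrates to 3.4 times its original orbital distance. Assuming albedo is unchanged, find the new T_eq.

T_eq ∝ L^(1/4) · d^(−1/2).
T′ = 272 / 3.4^(1/2) = 148 K.

T_eq ≈ 148 K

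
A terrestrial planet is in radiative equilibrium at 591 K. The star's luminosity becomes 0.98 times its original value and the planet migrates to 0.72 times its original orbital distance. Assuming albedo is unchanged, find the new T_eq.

T_eq ≈ 693 K

T_eq ∝ L^(1/4) · d^(−1/2).
T′ = 591 × 0.98^(1/4) / 0.72^(1/2) = 693 K.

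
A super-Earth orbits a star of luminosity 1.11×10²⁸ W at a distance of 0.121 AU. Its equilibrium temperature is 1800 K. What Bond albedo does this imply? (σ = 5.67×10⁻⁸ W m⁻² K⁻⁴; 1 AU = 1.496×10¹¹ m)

A ≈ 0.12

d = 0.121 AU = 1.81×10¹⁰ m.
Flux: S = L/(4πd²) = 1.11×10²⁸/(4π×(1.81×10¹⁰)²) = 2.70×10⁶ W m⁻².
From T_eq⁴ = S(1−A)/(4σ): 1−A = 4σT_eq⁴/S.
1−A = 4 × 5.67×10⁻⁸ × (1800)⁴ / 2.70×10⁶ = 0.883.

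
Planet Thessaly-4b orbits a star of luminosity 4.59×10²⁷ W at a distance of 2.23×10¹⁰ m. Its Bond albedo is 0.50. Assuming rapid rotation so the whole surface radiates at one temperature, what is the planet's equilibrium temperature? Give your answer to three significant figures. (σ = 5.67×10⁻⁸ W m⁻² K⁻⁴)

T_eq ≈ 1130 K

Flux: S = L/(4πd²) = 4.59×10²⁷/(4π×(2.23×10¹⁰)²) = 7.35×10⁵ W m⁻².
Energy balance: absorbed = emitted ⇒ πR²·S(1−A) = 4πR²·σT_eq⁴, so T_eq⁴ = S(1−A)/(4σ).
T_eq = [7.35×10⁵ × 0.50 / (4 × 5.67×10⁻⁸)]^(1/4) = (1.62×10¹²)^(1/4) = 1130 K.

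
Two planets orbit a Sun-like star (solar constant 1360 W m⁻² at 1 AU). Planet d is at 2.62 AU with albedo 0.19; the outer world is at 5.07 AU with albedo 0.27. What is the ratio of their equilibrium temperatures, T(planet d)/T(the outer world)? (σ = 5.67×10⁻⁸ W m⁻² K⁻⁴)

T_eq = [S₀(1−A)/(4σd²)]^(1/4), so T ∝ (1−A)^(1/4) / √d.
T₁ = [1360×0.81/(4×5.67×10⁻⁸×2.62²)]^(1/4) = 163.10 K.
T₂ = [1360×0.73/(4×5.67×10⁻⁸×5.07²)]^(1/4) = 114.24 K.

T₁/T₂ ≈ 1.428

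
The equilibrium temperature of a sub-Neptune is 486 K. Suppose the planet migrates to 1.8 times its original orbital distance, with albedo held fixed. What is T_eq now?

T_eq ≈ 362 K

T_eq ∝ L^(1/4) · d^(−1/2).
T′ = 486 / 1.8^(1/2) = 362 K.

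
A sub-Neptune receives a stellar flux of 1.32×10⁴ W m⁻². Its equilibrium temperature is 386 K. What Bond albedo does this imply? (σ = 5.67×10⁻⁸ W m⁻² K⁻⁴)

A ≈ 0.62

From T_eq⁴ = S(1−A)/(4σ): 1−A = 4σT_eq⁴/S.
1−A = 4 × 5.67×10⁻⁸ × (386)⁴ / 1.32×10⁴ = 0.381.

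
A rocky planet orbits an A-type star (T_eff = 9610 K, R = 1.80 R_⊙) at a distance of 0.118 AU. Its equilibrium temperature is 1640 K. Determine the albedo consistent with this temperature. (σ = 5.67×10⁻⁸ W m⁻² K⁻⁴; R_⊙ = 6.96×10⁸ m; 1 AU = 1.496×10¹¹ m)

A ≈ 0.33

R_⋆ = 1.80 × 6.96×10⁸ = 1.25×10⁹ m.
d = 0.118 AU = 1.77×10¹⁰ m.
L = 4πR_⋆²σT_⋆⁴ = 4π(1.25×10⁹)² × 5.67×10⁻⁸ × (9610)⁴ = 9.54×10²⁷ W.
S = L/(4πd²) = 2.44×10⁶ W m⁻².
From T_eq⁴ = S(1−A)/(4σ): 1−A = 4σT_eq⁴/S.
1−A = 4 × 5.67×10⁻⁸ × (1640)⁴ / 2.44×10⁶ = 0.674.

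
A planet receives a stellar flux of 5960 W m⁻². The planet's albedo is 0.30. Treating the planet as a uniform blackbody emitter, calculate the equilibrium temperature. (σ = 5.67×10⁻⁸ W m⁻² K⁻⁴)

T_eq ≈ 368 K

Energy balance: absorbed = emitted ⇒ πR²·S(1−A) = 4πR²·σT_eq⁴, so T_eq⁴ = S(1−A)/(4σ).
T_eq = [5960 × 0.70 / (4 × 5.67×10⁻⁸)]^(1/4) = (1.84×10¹⁰)^(1/4) = 368 K.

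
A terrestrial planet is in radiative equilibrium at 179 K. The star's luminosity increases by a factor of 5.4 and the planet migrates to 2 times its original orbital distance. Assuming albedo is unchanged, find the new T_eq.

T_eq ∝ L^(1/4) · d^(−1/2).
T′ = 179 × 5.4^(1/4) / 2^(1/2) = 193 K.

T_eq ≈ 193 K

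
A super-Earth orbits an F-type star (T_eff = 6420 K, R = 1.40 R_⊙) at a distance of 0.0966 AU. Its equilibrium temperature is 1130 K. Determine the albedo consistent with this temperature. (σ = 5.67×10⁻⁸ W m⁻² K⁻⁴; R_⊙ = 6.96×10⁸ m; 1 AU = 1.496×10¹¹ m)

R_⋆ = 1.40 × 6.96×10⁸ = 9.74×10⁸ m.
d = 0.0966 AU = 1.45×10¹⁰ m.
L = 4πR_⋆²σT_⋆⁴ = 4π(9.74×10⁸)² × 5.67×10⁻⁸ × (6420)⁴ = 1.15×10²⁷ W.
S = L/(4πd²) = 4.38×10⁵ W m⁻².
From T_eq⁴ = S(1−A)/(4σ): 1−A = 4σT_eq⁴/S.
1−A = 4 × 5.67×10⁻⁸ × (1130)⁴ / 4.38×10⁵ = 0.844.

A ≈ 0.16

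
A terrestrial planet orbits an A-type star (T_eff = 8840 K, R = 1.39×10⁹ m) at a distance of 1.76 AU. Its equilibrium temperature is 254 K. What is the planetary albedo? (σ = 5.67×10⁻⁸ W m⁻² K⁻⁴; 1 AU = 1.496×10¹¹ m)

d = 1.76 AU = 2.63×10¹¹ m.
L = 4πR_⋆²σT_⋆⁴ = 4π(1.39×10⁹)² × 5.67×10⁻⁸ × (8840)⁴ = 8.41×10²⁷ W.
S = L/(4πd²) = 9650 W m⁻².
From T_eq⁴ = S(1−A)/(4σ): 1−A = 4σT_eq⁴/S.
1−A = 4 × 5.67×10⁻⁸ × (254)⁴ / 9650 = 0.098.

A ≈ 0.90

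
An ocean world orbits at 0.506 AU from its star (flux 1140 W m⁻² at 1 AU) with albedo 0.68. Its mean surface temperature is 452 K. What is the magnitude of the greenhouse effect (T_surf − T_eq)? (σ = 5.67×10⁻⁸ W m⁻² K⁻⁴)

ΔT ≈ 170.5 K

S = 1140/0.506² = 4452 W m⁻².
T_eq = [S(1−A)/(4σ)]^(1/4) = [4452×0.32/(4×5.67×10⁻⁸)]^(1/4) = 281.5 K.
ΔT = T_surf − T_eq = 452 − 281.5.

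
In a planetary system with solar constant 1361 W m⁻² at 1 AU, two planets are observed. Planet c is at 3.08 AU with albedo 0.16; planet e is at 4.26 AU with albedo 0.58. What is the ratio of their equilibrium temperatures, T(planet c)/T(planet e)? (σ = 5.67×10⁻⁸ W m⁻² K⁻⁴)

T₁/T₂ ≈ 1.399

T_eq = [S₀(1−A)/(4σd²)]^(1/4), so T ∝ (1−A)^(1/4) / √d.
T₁ = [1361×0.84/(4×5.67×10⁻⁸×3.08²)]^(1/4) = 151.83 K.
T₂ = [1361×0.42/(4×5.67×10⁻⁸×4.26²)]^(1/4) = 108.56 K.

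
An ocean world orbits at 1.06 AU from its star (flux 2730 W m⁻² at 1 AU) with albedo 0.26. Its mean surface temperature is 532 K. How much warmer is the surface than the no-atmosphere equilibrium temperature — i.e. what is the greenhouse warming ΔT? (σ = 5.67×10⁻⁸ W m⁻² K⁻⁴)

S = 2730/1.06² = 2430 W m⁻².
T_eq = [S(1−A)/(4σ)]^(1/4) = [2430×0.74/(4×5.67×10⁻⁸)]^(1/4) = 298.4 K.
ΔT = T_surf − T_eq = 532 − 298.4.

ΔT ≈ 233.6 K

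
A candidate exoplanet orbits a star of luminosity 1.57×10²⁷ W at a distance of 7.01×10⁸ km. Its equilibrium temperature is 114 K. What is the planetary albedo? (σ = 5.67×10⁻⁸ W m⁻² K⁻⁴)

d = 7.01×10⁸ km = 7.01×10¹¹ m.
Flux: S = L/(4πd²) = 1.57×10²⁷/(4π×(7.01×10¹¹)²) = 254 W m⁻².
From T_eq⁴ = S(1−A)/(4σ): 1−A = 4σT_eq⁴/S.
1−A = 4 × 5.67×10⁻⁸ × (114)⁴ / 254 = 0.151.

A ≈ 0.85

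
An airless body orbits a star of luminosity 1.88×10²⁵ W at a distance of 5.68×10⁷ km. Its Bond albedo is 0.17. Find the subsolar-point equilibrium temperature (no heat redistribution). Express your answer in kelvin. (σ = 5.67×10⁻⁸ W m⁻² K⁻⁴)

d = 5.68×10⁷ km = 5.68×10¹⁰ m.
Flux: S = L/(4πd²) = 1.88×10²⁵/(4π×(5.68×10¹⁰)²) = 464 W m⁻².
At the subsolar point the surface absorbs S(1−A) and emits σT⁴ per unit area — no factor of 4, since only the local patch is in balance.
T = [464 × 0.83 / 5.67×10⁻⁸]^(1/4) = (6.79×10⁹)^(1/4) = 287 K.

T_ss ≈ 287 K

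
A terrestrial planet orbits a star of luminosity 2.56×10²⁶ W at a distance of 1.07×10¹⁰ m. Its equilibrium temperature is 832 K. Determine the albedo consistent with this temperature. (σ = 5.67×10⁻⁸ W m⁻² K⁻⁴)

Flux: S = L/(4πd²) = 2.56×10²⁶/(4π×(1.07×10¹⁰)²) = 1.78×10⁵ W m⁻².
From T_eq⁴ = S(1−A)/(4σ): 1−A = 4σT_eq⁴/S.
1−A = 4 × 5.67×10⁻⁸ × (832)⁴ / 1.78×10⁵ = 0.611.

A ≈ 0.39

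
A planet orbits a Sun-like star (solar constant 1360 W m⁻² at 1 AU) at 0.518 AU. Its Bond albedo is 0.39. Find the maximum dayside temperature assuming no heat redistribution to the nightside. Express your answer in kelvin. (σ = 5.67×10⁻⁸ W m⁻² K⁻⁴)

T_ss ≈ 483 K

Flux at 0.518 AU: S = 1360/0.518² = 5070 W m⁻².
With no redistribution each surface element balances locally: S(1−A) = σT⁴.
T = [5070 × 0.61 / 5.67×10⁻⁸]^(1/4) = (5.45×10¹⁰)^(1/4) = 483 K.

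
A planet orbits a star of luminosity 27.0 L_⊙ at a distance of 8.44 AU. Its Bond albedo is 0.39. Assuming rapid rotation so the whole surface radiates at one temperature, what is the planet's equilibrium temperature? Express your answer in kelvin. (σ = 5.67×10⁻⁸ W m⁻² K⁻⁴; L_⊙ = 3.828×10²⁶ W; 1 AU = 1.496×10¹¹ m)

T_eq ≈ 193 K

d = 8.44 AU = 1.26×10¹² m.
L = 27.0 × 3.828×10²⁶ = 1.03×10²⁸ W.
Flux: S = L/(4πd²) = 1.03×10²⁸/(4π×(1.26×10¹²)²) = 516 W m⁻².
Energy balance: absorbed = emitted ⇒ πR²·S(1−A) = 4πR²·σT_eq⁴, so T_eq⁴ = S(1−A)/(4σ).
T_eq = [516 × 0.61 / (4 × 5.67×10⁻⁸)]^(1/4) = (1.39×10⁹)^(1/4) = 193 K.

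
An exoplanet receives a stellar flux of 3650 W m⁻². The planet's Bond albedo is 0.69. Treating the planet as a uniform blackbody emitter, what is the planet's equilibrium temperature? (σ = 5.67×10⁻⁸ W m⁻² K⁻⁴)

Energy balance: absorbed = emitted ⇒ πR²·S(1−A) = 4πR²·σT_eq⁴, so T_eq⁴ = S(1−A)/(4σ).
T_eq = [3650 × 0.31 / (4 × 5.67×10⁻⁸)]^(1/4) = (4.99×10⁹)^(1/4) = 266 K.

T_eq ≈ 266 K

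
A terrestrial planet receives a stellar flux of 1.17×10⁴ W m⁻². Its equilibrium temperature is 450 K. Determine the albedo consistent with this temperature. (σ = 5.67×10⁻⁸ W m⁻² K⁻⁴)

From T_eq⁴ = S(1−A)/(4σ): 1−A = 4σT_eq⁴/S.
1−A = 4 × 5.67×10⁻⁸ × (450)⁴ / 1.17×10⁴ = 0.795.

A ≈ 0.21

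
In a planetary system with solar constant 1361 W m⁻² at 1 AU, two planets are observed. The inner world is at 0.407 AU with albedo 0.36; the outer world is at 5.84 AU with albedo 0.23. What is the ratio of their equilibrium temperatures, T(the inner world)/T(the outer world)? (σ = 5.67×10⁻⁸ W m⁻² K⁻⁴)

T₁/T₂ ≈ 3.617

T_eq = [S₀(1−A)/(4σd²)]^(1/4), so T ∝ (1−A)^(1/4) / √d.
T₁ = [1361×0.64/(4×5.67×10⁻⁸×0.407²)]^(1/4) = 390.21 K.
T₂ = [1361×0.77/(4×5.67×10⁻⁸×5.84²)]^(1/4) = 107.89 K.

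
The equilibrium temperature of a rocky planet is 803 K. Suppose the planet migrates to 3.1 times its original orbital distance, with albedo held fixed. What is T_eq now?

T_eq ≈ 456 K

T_eq ∝ L^(1/4) · d^(−1/2).
T′ = 803 / 3.1^(1/2) = 456 K.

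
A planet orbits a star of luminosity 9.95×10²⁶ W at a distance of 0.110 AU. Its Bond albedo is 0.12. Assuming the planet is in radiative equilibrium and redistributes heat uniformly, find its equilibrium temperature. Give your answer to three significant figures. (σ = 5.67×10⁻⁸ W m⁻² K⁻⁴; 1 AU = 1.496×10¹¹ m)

T_eq ≈ 1030 K

d = 0.110 AU = 1.65×10¹⁰ m.
Flux: S = L/(4πd²) = 9.95×10²⁶/(4π×(1.65×10¹⁰)²) = 2.92×10⁵ W m⁻².
Energy balance: absorbed = emitted ⇒ πR²·S(1−A) = 4πR²·σT_eq⁴, so T_eq⁴ = S(1−A)/(4σ).
T_eq = [2.92×10⁵ × 0.88 / (4 × 5.67×10⁻⁸)]^(1/4) = (1.13×10¹²)^(1/4) = 1030 K.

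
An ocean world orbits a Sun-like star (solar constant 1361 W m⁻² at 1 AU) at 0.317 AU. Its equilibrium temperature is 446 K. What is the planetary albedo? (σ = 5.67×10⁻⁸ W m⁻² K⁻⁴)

Flux at 0.317 AU: S = 1361/0.317² = 1.35×10⁴ W m⁻².
From T_eq⁴ = S(1−A)/(4σ): 1−A = 4σT_eq⁴/S.
1−A = 4 × 5.67×10⁻⁸ × (446)⁴ / 1.35×10⁴ = 0.663.

A ≈ 0.34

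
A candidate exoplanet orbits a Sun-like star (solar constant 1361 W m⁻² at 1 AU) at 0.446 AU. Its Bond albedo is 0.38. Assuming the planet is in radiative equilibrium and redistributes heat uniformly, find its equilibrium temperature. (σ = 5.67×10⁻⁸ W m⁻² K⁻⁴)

T_eq ≈ 370 K

Flux at 0.446 AU: S = 1361/0.446² = 6840 W m⁻².
Energy balance: absorbed = emitted ⇒ πR²·S(1−A) = 4πR²·σT_eq⁴, so T_eq⁴ = S(1−A)/(4σ).
T_eq = [6840 × 0.62 / (4 × 5.67×10⁻⁸)]^(1/4) = (1.87×10¹⁰)^(1/4) = 370 K.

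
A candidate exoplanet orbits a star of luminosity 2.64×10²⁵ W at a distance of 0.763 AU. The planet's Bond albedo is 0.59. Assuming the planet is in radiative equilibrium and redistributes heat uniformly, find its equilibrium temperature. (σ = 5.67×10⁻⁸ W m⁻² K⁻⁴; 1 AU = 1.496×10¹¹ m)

d = 0.763 AU = 1.14×10¹¹ m.
Flux: S = L/(4πd²) = 2.64×10²⁵/(4π×(1.14×10¹¹)²) = 161 W m⁻².
Energy balance: absorbed = emitted ⇒ πR²·S(1−A) = 4πR²·σT_eq⁴, so T_eq⁴ = S(1−A)/(4σ).
T_eq = [161 × 0.41 / (4 × 5.67×10⁻⁸)]^(1/4) = (2.91×10⁸)^(1/4) = 131 K.

T_eq ≈ 131 K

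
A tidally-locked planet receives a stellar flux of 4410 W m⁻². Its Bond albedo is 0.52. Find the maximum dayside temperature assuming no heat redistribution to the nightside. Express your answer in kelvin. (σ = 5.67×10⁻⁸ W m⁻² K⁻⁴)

T_ss ≈ 440 K

With no redistribution each surface element balances locally: S(1−A) = σT⁴.
T = [4410 × 0.48 / 5.67×10⁻⁸]^(1/4) = (3.73×10¹⁰)^(1/4) = 440 K.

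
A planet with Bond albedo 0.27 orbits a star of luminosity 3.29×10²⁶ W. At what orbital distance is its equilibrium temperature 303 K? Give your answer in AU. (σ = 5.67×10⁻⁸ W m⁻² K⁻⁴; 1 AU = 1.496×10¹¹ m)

From T_eq⁴ = L(1−A)/(16πσd²): d = √[L(1−A)/(16πσT_eq⁴)].
d = √[3.29×10²⁶ × 0.73 / (16π × 5.67×10⁻⁸ × (303)⁴)] = 1.00×10¹¹ m = 0.668 AU.

d ≈ 0.668 AU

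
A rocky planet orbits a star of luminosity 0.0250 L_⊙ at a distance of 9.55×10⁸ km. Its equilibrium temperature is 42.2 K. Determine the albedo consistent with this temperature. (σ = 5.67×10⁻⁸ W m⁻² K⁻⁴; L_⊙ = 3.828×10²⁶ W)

d = 9.55×10⁸ km = 9.55×10¹¹ m.
L = 0.0250 × 3.828×10²⁶ = 9.57×10²⁴ W.
Flux: S = L/(4πd²) = 9.57×10²⁴/(4π×(9.55×10¹¹)²) = 0.835 W m⁻².
From T_eq⁴ = S(1−A)/(4σ): 1−A = 4σT_eq⁴/S.
1−A = 4 × 5.67×10⁻⁸ × (42.2)⁴ / 0.835 = 0.861.

A ≈ 0.14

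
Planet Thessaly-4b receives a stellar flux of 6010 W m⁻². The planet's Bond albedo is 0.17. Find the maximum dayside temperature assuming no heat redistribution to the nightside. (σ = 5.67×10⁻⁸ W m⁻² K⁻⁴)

With no redistribution each surface element balances locally: S(1−A) = σT⁴.
T = [6010 × 0.83 / 5.67×10⁻⁸]^(1/4) = (8.80×10¹⁰)^(1/4) = 545 K.

T_ss ≈ 545 K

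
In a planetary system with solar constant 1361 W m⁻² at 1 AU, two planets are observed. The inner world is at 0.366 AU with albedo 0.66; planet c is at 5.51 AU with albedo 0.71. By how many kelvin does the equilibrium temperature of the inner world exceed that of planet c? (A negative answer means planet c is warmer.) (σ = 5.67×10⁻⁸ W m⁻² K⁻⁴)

T_eq = [S₀(1−A)/(4σd²)]^(1/4), so T ∝ (1−A)^(1/4) / √d.
T₁ = [1361×0.34/(4×5.67×10⁻⁸×0.366²)]^(1/4) = 351.30 K.
T₂ = [1361×0.29/(4×5.67×10⁻⁸×5.51²)]^(1/4) = 87.01 K.

ΔT ≈ 264.3 K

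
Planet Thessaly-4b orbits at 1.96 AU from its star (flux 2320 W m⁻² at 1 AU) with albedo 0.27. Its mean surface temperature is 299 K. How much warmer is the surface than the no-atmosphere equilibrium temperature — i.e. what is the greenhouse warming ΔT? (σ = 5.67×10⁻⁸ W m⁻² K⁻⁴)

S = 2320/1.96² = 603.9 W m⁻².
T_eq = [S(1−A)/(4σ)]^(1/4) = [603.9×0.73/(4×5.67×10⁻⁸)]^(1/4) = 210.0 K.
ΔT = T_surf − T_eq = 299 − 210.0.

ΔT ≈ 89.0 K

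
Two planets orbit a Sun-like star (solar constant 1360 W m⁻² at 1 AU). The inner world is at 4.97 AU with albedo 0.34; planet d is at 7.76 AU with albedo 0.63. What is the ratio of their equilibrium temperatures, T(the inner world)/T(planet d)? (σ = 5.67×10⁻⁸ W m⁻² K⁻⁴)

T₁/T₂ ≈ 1.444

T_eq = [S₀(1−A)/(4σd²)]^(1/4), so T ∝ (1−A)^(1/4) / √d.
T₁ = [1360×0.66/(4×5.67×10⁻⁸×4.97²)]^(1/4) = 112.51 K.
T₂ = [1360×0.37/(4×5.67×10⁻⁸×7.76²)]^(1/4) = 77.91 K.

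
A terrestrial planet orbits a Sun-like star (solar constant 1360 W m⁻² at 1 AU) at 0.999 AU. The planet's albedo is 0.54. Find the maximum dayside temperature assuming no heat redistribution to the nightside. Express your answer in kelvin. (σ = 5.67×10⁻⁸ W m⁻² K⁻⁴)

T_ss ≈ 324 K

Flux at 0.999 AU: S = 1360/0.999² = 1360 W m⁻².
With no redistribution each surface element balances locally: S(1−A) = σT⁴.
T = [1360 × 0.46 / 5.67×10⁻⁸]^(1/4) = (1.11×10¹⁰)^(1/4) = 324 K.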